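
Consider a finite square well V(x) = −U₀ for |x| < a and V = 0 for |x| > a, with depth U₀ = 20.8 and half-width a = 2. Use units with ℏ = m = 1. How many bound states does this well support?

The dimensionless depth is z₀ = a√(2mU₀)/ℏ = 2 × √(41.60) = 12.90.
A new bound state (alternating even/odd) appears each time z₀ passes a multiple of π/2, so N = ⌊2z₀/π⌋ + 1 = ⌊8.212⌋ + 1 = 9.

N = 9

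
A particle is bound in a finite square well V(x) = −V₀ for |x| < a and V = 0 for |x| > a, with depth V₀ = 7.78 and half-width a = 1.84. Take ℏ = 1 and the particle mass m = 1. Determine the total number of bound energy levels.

Define the well-strength parameter z₀ = (a/ℏ)√(2mV₀) = 1.84 × √(2·1·7.78) = 7.258.
A new bound state (alternating even/odd) appears each time z₀ passes a multiple of π/2, so N = ⌊2z₀/π⌋ + 1 = ⌊4.621⌋ + 1 = 5.

N = 5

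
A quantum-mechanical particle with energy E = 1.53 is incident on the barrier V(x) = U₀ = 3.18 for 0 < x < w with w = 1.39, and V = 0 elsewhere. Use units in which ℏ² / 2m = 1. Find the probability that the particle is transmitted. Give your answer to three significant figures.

E < U₀: inside the barrier ψ ∝ e^{±κx} with κ = √(2m(U₀ − E))/ℏ = 1.285.
κw = 1.785, sinh(κw) = 2.897.
Matching ψ, ψ′ at both faces gives T = [1 + U₀² sinh²(κw) / (4E(U₀ − E))]⁻¹ = 1/9.407 = 0.106.

T = 0.106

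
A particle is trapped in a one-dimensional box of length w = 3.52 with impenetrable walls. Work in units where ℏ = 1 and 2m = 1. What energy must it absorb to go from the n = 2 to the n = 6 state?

ΔE = 25.5

E_n = n²π²ℏ²/(2mw²), so ΔE = (6² − 2²) π²ℏ²/(2mw²).
ΔE = 32 × π² / (2 × 0.5 × 3.52²) = 25.49.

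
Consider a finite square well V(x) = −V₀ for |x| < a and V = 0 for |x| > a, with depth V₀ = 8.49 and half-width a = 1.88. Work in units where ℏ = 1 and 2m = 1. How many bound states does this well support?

N = 4

The dimensionless depth is z₀ = a√(2mV₀)/ℏ = 1.88 × √(8.490) = 5.478.
A new bound state (alternating even/odd) appears each time z₀ passes a multiple of π/2, so N = ⌊2z₀/π⌋ + 1 = ⌊3.487⌋ + 1 = 4.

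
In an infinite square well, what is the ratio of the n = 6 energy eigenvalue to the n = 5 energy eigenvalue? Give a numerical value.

1.44

E_n = n²π²ℏ²/(2mL²) so the ratio is n₂²/n₁² = 36/25 = 1.44.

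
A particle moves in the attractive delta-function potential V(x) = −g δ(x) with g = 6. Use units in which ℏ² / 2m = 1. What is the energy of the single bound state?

E = -9.00

For x ≠ 0 the bound state is ψ ∝ e^{−κ|x|}; integrating the TISE across the delta gives the cusp condition 2κ = 2mg/ℏ², so κ = 3.000.
Then E = −ℏ²κ²/(2m) = −mg²/(2ℏ²) = -9.000.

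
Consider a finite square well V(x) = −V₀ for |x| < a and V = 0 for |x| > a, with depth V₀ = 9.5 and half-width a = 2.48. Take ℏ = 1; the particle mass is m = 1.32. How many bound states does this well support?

N = 8

The dimensionless depth is z₀ = a√(2mV₀)/ℏ = 2.48 × √(25.08) = 12.42.
The even/odd transcendental equations gain one root per π/2 in z₀, giving N = 1 + ⌊2z₀/π⌋ = 1 + ⌊7.907⌋ = 8.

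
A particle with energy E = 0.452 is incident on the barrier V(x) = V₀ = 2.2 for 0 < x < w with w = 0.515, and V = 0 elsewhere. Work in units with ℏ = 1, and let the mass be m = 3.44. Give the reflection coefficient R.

E < V₀: inside the barrier ψ ∝ e^{±κx} with κ = √(2m(V₀ − E))/ℏ = 3.468.
κw = 1.786, sinh(κw) = 2.899.
The exact tunnelling result is T⁻¹ = 1 + V₀² sinh²(κw) / [4E(V₀ − E)] = 13.87, so T = 0.0721.
R = 1 − T = 0.928.

R = 0.928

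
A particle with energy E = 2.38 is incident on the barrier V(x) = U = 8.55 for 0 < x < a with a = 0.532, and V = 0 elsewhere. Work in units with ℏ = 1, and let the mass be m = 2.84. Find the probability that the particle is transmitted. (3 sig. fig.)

Since E < U the interior solution is evanescent with decay constant κ = √(2m(U − E))/ℏ = 5.920.
κa = 3.149, sinh(κa) = 11.64.
The exact tunnelling result is T⁻¹ = 1 + U² sinh²(κa) / [4E(U − E)] = 169.6, so T = 0.00590.

T = 0.00590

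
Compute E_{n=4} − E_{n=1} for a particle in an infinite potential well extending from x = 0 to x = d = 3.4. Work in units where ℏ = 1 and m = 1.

ΔE = 6.40

E_n = n²π²ℏ²/(2md²), so ΔE = (4² − 1²) π²ℏ²/(2md²).
ΔE = 15 × π² / (2 × 1 × 3.4²) = 6.403.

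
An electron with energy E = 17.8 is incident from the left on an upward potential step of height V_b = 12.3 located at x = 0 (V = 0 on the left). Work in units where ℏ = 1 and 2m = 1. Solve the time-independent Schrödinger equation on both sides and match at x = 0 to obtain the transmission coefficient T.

On each side the TISE gives plane waves with k = √(2m(E − V))/ℏ: k₁ = √(2·½·17.8) = 4.219, k₂ = √(2·½·5.5) = 2.345.
Continuity of ψ and ψ′ at the step yields the reflection amplitude r = (k₁ − k₂)/(k₁ + k₂) = 0.2855; thus R = |r|² = 0.08149, T = 0.9185.

T = 0.919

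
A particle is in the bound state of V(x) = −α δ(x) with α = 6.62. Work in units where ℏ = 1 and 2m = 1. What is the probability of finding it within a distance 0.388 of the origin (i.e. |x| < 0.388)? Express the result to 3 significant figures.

P = 0.923

The normalised bound state is ψ = √κ e^{−κ|x|} with κ = mα/ℏ² = 3.310.
P(|x| < d) = ∫_{−d}^{d} κ e^{−2κ|x|} dx = 1 − e^{−2κd} = 1 − e^{−2.569} = 0.9234.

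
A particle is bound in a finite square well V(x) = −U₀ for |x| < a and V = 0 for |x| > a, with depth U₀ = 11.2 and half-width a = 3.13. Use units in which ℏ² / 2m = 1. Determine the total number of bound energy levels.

N = 7

Define the well-strength parameter z₀ = (a/ℏ)√(2mU₀) = 3.13 × √(2·0.5·11.2) = 10.47.
The even/odd transcendental equations gain one root per π/2 in z₀, giving N = 1 + ⌊2z₀/π⌋ = 1 + ⌊6.669⌋ = 7.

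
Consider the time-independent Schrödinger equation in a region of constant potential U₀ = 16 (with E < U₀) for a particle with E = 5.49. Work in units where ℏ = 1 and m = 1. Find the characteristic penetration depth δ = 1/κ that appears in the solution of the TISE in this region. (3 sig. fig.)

δ = 0.218

Since E < U₀ the TISE in this region is ψ'' = κ²ψ with κ = √(2m(U₀ − E))/ℏ.
κ = √(2 × 1 × 10.51) = 4.585. The penetration depth is δ = 1/κ = 0.218.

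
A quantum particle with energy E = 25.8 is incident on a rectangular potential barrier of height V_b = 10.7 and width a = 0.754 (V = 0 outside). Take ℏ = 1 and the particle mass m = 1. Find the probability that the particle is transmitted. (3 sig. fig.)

Above the barrier the interior wavenumber is k₂ = √(2m(E − V_b))/ℏ = 5.495, giving phase k₂a = 4.144.
T = [1 + V_b² sin²(k₂a) / (4E(E − V_b))]⁻¹ = 1/1.052 = 0.950.

T = 0.950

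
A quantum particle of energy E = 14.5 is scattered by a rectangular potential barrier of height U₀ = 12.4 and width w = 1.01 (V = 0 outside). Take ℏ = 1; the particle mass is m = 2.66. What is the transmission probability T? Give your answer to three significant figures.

Above the barrier the interior wavenumber is k₂ = √(2m(E − U₀))/ℏ = 3.342, giving phase k₂w = 3.376.
T = [1 + U₀² sin²(k₂w) / (4E(E − U₀))]⁻¹ = 1/1.068 = 0.936.

T = 0.936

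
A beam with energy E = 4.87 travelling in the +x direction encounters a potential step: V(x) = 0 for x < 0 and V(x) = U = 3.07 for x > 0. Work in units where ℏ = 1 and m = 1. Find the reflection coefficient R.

On each side the TISE gives plane waves with k = √(2m(E − V))/ℏ: k₁ = √(2·1·4.87) = 3.121, k₂ = √(2·1·1.8) = 1.897.
Matching ψ and ψ′ at x = 0 gives r = (k₁ − k₂)/(k₁ + k₂), so R = r² = 0.05945 and T = 1 − R = 0.9406.

R = 0.0594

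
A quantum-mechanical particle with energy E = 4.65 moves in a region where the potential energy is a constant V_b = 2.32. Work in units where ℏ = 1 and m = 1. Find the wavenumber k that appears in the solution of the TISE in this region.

k = 2.16

With E > V_b the solution is oscillatory, ψ ∝ e^{±ikx} with k = √(2m(E − V_b))/ℏ.
k = √(2 × 1 × 2.33) = 2.159.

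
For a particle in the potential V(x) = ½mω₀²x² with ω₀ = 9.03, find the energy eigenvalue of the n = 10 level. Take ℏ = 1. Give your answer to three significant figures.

E = 94.8

Using E_n = (n + ½)ℏω₀: E_10 = 10.5 × 9.03 = 94.82.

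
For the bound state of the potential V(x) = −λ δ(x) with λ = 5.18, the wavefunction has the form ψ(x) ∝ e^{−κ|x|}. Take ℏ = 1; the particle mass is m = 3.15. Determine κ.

Integrate −(ℏ²/2m)ψ'' − λδ(x)ψ = Eψ from −ε to +ε: the ψ'' term gives ψ'(0⁺) − ψ'(0⁻) and the δ term gives −(2mλ/ℏ²)ψ(0).
With ψ ∝ e^{−κ|x|} this yields −2κ = −2mλ/ℏ², so κ = mλ/ℏ² = 16.32.

κ = 16.3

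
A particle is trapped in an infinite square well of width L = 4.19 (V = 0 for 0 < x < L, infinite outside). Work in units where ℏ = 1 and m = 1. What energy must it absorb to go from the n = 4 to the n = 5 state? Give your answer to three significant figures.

E_n = n²π²ℏ²/(2mL²), so ΔE = (5² − 4²) π²ℏ²/(2mL²).
ΔE = 9 × π² / (2 × 1 × 4.19²) = 2.530.

ΔE = 2.53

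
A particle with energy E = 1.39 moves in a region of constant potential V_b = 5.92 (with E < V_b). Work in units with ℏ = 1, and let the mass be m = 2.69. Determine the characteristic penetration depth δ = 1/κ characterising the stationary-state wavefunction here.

δ = 0.203

Since E < V_b the TISE in this region is ψ'' = κ²ψ with κ = √(2m(V_b − E))/ℏ.
κ = √(2 × 2.69 × 4.53) = 4.937. The penetration depth is δ = 1/κ = 0.203.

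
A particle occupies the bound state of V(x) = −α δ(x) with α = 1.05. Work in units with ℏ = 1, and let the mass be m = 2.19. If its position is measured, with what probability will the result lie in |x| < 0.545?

P = 0.918

The normalised bound state is ψ = √κ e^{−κ|x|} with κ = mα/ℏ² = 2.300.
P(|x| < d) = ∫_{−d}^{d} κ e^{−2κ|x|} dx = 1 − e^{−2κd} = 1 − e^{−2.506} = 0.9184.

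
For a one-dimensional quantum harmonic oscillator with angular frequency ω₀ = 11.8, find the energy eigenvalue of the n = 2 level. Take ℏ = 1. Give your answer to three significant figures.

The oscillator eigenvalues are E_n = ℏω₀(n + ½), so E_2 = 11.8 × 2.5 = 29.50.

E = 29.5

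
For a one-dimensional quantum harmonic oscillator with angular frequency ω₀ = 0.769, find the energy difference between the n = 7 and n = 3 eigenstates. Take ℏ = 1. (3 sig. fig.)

ΔE = 3.08

E_n = ℏω₀(n + ½), so ΔE = (7 − 3) ℏω₀ = 4 × 0.769 = 3.076.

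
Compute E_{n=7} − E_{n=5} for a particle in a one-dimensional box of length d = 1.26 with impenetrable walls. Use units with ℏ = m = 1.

ΔE = 74.6

E_n = n²π²ℏ²/(2md²), so ΔE = (7² − 5²) π²ℏ²/(2md²).
ΔE = 24 × π² / (2 × 1 × 1.26²) = 74.60.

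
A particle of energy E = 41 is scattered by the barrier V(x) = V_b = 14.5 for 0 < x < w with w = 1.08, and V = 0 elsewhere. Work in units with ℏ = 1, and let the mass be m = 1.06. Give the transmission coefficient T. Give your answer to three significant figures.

T = 0.956

E > V_b: inside the barrier k₂ = √(2m(E − V_b))/ℏ = 7.495, k₂w = 8.095.
T = [1 + V_b² sin²(k₂w) / (4E(E − V_b))]⁻¹ = 1/1.046 = 0.956.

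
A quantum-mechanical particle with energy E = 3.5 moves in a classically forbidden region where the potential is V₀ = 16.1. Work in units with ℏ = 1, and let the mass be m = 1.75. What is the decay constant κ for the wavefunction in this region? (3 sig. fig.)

Since E < V₀ the TISE in this region is ψ'' = κ²ψ with κ = √(2m(V₀ − E))/ℏ.
κ = √(2 × 1.75 × 12.6) = 6.641.

κ = 6.64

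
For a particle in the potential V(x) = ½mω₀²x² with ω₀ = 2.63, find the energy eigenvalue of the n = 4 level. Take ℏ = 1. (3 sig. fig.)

The oscillator eigenvalues are E_n = ℏω₀(n + ½), so E_4 = 2.63 × 4.5 = 11.84.

E = 11.8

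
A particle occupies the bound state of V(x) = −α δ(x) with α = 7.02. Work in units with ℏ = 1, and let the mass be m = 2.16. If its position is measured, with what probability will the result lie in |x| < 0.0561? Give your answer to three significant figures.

The normalised bound state is ψ = √κ e^{−κ|x|} with κ = mα/ℏ² = 15.16.
P(|x| < d) = ∫_{−d}^{d} κ e^{−2κ|x|} dx = 1 − e^{−2κd} = 1 − e^{−1.701} = 0.8176.

P = 0.818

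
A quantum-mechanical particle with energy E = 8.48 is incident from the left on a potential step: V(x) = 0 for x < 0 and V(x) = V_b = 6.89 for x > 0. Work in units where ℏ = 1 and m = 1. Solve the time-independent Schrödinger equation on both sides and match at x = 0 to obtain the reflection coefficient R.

On each side the TISE gives plane waves with k = √(2m(E − V))/ℏ: k₁ = √(2·1·8.48) = 4.118, k₂ = √(2·1·1.59) = 1.783.
Matching ψ and ψ′ at x = 0 gives r = (k₁ − k₂)/(k₁ + k₂), so R = r² = 0.1565 and T = 1 − R = 0.8435.

R = 0.157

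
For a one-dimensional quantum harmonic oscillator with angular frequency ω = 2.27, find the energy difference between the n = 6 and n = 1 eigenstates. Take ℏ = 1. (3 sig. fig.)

ΔE = 11.4

E_n = ℏω(n + ½), so ΔE = (6 − 1) ℏω = 5 × 2.27 = 11.35.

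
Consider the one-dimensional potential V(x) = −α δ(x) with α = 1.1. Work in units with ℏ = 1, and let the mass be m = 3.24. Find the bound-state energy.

For x ≠ 0 the bound state is ψ ∝ e^{−κ|x|}; integrating the TISE across the delta gives the cusp condition 2κ = 2mα/ℏ², so κ = 3.564.
Then E = −ℏ²κ²/(2m) = −mα²/(2ℏ²) = -1.960.

E = -1.96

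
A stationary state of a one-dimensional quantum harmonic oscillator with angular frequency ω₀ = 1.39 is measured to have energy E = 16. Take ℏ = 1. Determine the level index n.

n = 11

E_n = ℏω₀(n + ½) ⇒ n = E/(ℏω₀) − ½ = 16/1.39 − 0.5 = 11.011 → n = 11.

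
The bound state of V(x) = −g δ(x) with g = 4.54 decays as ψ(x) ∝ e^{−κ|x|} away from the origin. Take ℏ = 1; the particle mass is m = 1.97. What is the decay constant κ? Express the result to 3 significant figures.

Integrate −(ℏ²/2m)ψ'' − gδ(x)ψ = Eψ from −ε to +ε: the ψ'' term gives ψ'(0⁺) − ψ'(0⁻) and the δ term gives −(2mg/ℏ²)ψ(0).
With ψ ∝ e^{−κ|x|} this yields −2κ = −2mg/ℏ², so κ = mg/ℏ² = 8.944.

κ = 8.94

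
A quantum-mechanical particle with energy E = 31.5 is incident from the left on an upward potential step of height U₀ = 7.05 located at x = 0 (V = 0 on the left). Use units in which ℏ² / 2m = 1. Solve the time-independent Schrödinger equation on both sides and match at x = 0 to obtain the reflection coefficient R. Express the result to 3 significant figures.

R = 0.00400

The wavenumbers are k₁ = √(2mE)/ℏ = 5.612 on the left and k₂ = √(2m(E − U₀))/ℏ = 4.945 on the right.
Continuity of ψ and ψ′ at the step yields the reflection amplitude r = (k₁ − k₂)/(k₁ + k₂) = 0.06325; thus R = |r|² = 0.004001, T = 0.9960.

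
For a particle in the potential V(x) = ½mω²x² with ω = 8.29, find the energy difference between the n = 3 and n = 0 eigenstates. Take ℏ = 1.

E_n = ℏω(n + ½), so ΔE = (3 − 0) ℏω = 3 × 8.29 = 24.87.

ΔE = 24.9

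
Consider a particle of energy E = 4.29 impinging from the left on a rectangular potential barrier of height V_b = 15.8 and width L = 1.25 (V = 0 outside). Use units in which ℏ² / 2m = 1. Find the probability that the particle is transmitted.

Since E < V_b the interior solution is evanescent with decay constant κ = √(2m(V_b − E))/ℏ = 3.393.
κL = 4.241, sinh(κL) = 34.72.
The exact tunnelling result is T⁻¹ = 1 + V_b² sinh²(κL) / [4E(V_b − E)] = 1525, so T = 0.000656.

T = 0.000656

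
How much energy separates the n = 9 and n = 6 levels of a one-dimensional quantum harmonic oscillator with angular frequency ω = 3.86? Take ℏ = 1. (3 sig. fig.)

E_n = ℏω(n + ½), so ΔE = (9 − 6) ℏω = 3 × 3.86 = 11.58.

ΔE = 11.6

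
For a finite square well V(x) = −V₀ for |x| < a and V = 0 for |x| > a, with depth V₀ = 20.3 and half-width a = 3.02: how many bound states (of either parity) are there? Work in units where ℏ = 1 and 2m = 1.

N = 9

Define the well-strength parameter z₀ = (a/ℏ)√(2mV₀) = 3.02 × √(2·0.5·20.3) = 13.61.
The even/odd transcendental equations gain one root per π/2 in z₀, giving N = 1 + ⌊2z₀/π⌋ = 1 + ⌊8.662⌋ = 9.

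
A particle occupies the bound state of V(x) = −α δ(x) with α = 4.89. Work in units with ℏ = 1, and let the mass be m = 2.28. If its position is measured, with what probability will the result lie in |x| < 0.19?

P = 0.986

The normalised bound state is ψ = √κ e^{−κ|x|} with κ = mα/ℏ² = 11.15.
P(|x| < d) = ∫_{−d}^{d} κ e^{−2κ|x|} dx = 1 − e^{−2κd} = 1 − e^{−4.237} = 0.9855.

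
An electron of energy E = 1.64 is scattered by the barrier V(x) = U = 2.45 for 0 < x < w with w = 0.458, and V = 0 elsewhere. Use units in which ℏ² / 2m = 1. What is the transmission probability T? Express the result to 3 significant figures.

T = 0.831

Since E < U the interior solution is evanescent with decay constant κ = √(2m(U − E))/ℏ = 0.9000.
κw = 0.4122, sinh(κw) = 0.4240.
Matching ψ, ψ′ at both faces gives T = [1 + U² sinh²(κw) / (4E(U − E))]⁻¹ = 1/1.203 = 0.831.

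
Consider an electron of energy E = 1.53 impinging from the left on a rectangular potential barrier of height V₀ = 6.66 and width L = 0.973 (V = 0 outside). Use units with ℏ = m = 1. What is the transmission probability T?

E < V₀: inside the barrier ψ ∝ e^{±κx} with κ = √(2m(V₀ − E))/ℏ = 3.203.
κL = 3.117, sinh(κL) = 11.26.
The exact tunnelling result is T⁻¹ = 1 + V₀² sinh²(κL) / [4E(V₀ − E)] = 180.2, so T = 0.00555.

T = 0.00555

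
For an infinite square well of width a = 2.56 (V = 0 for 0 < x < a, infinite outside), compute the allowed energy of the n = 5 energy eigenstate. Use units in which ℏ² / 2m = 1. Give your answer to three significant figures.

Requiring ψ(0) = ψ(a) = 0 quantises k = nπ/a, hence E_n = ℏ²k²/2m = n²π²ℏ²/(2ma²).
E_5 = 5² × π² / (2 × 0.5 × 2.56²) = 37.65.

E = 37.6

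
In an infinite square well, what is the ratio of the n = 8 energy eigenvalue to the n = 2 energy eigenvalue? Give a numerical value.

Since E_n ∝ n², the ratio is (8/2)² = 16.

16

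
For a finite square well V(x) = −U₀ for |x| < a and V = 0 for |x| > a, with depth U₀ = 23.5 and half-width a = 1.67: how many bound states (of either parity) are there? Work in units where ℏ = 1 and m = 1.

The dimensionless depth is z₀ = a√(2mU₀)/ℏ = 1.67 × √(47.00) = 11.45.
A new bound state (alternating even/odd) appears each time z₀ passes a multiple of π/2, so N = ⌊2z₀/π⌋ + 1 = ⌊7.289⌋ + 1 = 8.

N = 8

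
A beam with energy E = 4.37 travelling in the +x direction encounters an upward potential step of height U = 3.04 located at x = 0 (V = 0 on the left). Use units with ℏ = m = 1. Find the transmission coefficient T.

T = 0.917

On each side the TISE gives plane waves with k = √(2m(E − V))/ℏ: k₁ = √(2·1·4.37) = 2.956, k₂ = √(2·1·1.33) = 1.631.
Matching ψ and ψ′ at x = 0 gives r = (k₁ − k₂)/(k₁ + k₂), so R = r² = 0.08348 and T = 1 − R = 0.9165.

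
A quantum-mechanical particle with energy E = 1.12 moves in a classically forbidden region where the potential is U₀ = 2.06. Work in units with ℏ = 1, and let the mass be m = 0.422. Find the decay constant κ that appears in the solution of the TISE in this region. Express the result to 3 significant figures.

Since E < U₀ the TISE in this region is ψ'' = κ²ψ with κ = √(2m(U₀ − E))/ℏ.
κ = √(2 × 0.422 × 0.94) = 0.8907.

κ = 0.891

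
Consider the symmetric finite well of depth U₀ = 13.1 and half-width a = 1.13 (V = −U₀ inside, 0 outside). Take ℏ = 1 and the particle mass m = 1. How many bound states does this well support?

The dimensionless depth is z₀ = a√(2mU₀)/ℏ = 1.13 × √(26.20) = 5.784.
A new bound state (alternating even/odd) appears each time z₀ passes a multiple of π/2, so N = ⌊2z₀/π⌋ + 1 = ⌊3.682⌋ + 1 = 4.

N = 4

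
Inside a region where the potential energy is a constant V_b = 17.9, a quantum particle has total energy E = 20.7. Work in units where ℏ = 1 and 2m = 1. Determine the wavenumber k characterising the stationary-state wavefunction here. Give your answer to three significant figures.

k = 1.67

With E > V_b the solution is oscillatory, ψ ∝ e^{±ikx} with k = √(2m(E − V_b))/ℏ.
k = √(2 × 0.5 × 2.8) = 1.673.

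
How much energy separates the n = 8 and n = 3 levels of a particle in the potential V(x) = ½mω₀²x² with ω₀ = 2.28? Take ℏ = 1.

E_n = ℏω₀(n + ½), so ΔE = (8 − 3) ℏω₀ = 5 × 2.28 = 11.40.

ΔE = 11.4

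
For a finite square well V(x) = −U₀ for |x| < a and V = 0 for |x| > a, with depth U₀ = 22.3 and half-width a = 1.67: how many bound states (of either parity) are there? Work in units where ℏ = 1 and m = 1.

The dimensionless depth is z₀ = a√(2mU₀)/ℏ = 1.67 × √(44.60) = 11.15.
The even/odd transcendental equations gain one root per π/2 in z₀, giving N = 1 + ⌊2z₀/π⌋ = 1 + ⌊7.100⌋ = 8.

N = 8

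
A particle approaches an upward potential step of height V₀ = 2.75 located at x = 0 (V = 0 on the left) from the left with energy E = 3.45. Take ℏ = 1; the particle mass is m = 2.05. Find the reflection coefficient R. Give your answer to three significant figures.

On each side the TISE gives plane waves with k = √(2m(E − V))/ℏ: k₁ = √(2·2.05·3.45) = 3.761, k₂ = √(2·2.05·0.7) = 1.694.
Matching ψ and ψ′ at x = 0 gives r = (k₁ − k₂)/(k₁ + k₂), so R = r² = 0.1436 and T = 1 − R = 0.8564.

R = 0.144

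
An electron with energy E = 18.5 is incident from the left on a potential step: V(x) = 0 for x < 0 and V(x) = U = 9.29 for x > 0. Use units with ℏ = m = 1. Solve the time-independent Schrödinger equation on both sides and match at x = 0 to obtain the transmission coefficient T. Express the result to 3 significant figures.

The wavenumbers are k₁ = √(2mE)/ℏ = 6.083 on the left and k₂ = √(2m(E − U))/ℏ = 4.292 on the right.
Continuity of ψ and ψ′ at the step yields the reflection amplitude r = (k₁ − k₂)/(k₁ + k₂) = 0.1726; thus R = |r|² = 0.02980, T = 0.9702.

T = 0.970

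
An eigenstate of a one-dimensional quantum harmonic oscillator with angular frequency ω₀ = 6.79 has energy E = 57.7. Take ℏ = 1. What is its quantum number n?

E_n = ℏω₀(n + ½) ⇒ n = E/(ℏω₀) − ½ = 57.7/6.79 − 0.5 = 7.998 → n = 8.

n = 8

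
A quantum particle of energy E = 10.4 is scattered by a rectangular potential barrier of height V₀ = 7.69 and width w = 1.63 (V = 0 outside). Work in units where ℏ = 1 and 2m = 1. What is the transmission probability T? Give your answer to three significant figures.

T = 0.907

E > V₀: inside the barrier k₂ = √(2m(E − V₀))/ℏ = 1.646, k₂w = 2.683.
Matching at both interfaces gives T⁻¹ = 1 + V₀² sin²(k₂w) / [4E(E − V₀)] = 1.103, hence T = 0.907.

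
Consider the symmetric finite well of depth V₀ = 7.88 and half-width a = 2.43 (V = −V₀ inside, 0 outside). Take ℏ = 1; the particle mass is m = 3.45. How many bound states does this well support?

N = 12

The dimensionless depth is z₀ = a√(2mV₀)/ℏ = 2.43 × √(54.37) = 17.92.
A new bound state (alternating even/odd) appears each time z₀ passes a multiple of π/2, so N = ⌊2z₀/π⌋ + 1 = ⌊11.41⌋ + 1 = 12.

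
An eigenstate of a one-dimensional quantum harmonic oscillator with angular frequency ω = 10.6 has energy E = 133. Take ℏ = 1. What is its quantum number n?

n = 12

Invert E_n = (n + ½)ℏω: n = E/ℏω − ½ = 12.047, so n = 12.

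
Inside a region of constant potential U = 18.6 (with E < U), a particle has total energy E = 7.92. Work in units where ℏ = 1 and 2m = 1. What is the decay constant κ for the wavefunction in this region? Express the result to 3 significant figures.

κ = 3.27

Since E < U the TISE in this region is ψ'' = κ²ψ with κ = √(2m(U − E))/ℏ.
κ = √(2 × 0.5 × 10.68) = 3.268.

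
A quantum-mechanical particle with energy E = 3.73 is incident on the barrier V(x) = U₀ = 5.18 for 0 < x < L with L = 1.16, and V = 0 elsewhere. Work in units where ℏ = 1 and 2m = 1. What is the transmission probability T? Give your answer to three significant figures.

T = 0.183

E < U₀: inside the barrier ψ ∝ e^{±κx} with κ = √(2m(U₀ − E))/ℏ = 1.204.
κL = 1.397, sinh(κL) = 1.897.
Matching ψ, ψ′ at both faces gives T = [1 + U₀² sinh²(κL) / (4E(U₀ − E))]⁻¹ = 1/5.466 = 0.183.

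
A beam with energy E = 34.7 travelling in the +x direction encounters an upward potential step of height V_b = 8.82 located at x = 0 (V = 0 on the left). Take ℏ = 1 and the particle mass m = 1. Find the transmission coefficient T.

T = 0.995

The wavenumbers are k₁ = √(2mE)/ℏ = 8.331 on the left and k₂ = √(2m(E − V_b))/ℏ = 7.194 on the right.
Matching ψ and ψ′ at x = 0 gives r = (k₁ − k₂)/(k₁ + k₂), so R = r² = 0.005356 and T = 1 − R = 0.9946.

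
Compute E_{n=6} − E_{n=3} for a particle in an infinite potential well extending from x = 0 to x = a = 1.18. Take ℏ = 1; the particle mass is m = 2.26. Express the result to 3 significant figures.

E_n = n²π²ℏ²/(2ma²), so ΔE = (6² − 3²) π²ℏ²/(2ma²).
ΔE = 27 × π² / (2 × 2.26 × 1.18²) = 42.34.

ΔE = 42.3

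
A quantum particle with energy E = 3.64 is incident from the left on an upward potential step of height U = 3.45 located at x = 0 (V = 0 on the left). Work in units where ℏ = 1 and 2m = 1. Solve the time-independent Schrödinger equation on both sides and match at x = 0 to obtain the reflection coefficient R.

The wavenumbers are k₁ = √(2mE)/ℏ = 1.908 on the left and k₂ = √(2m(E − U))/ℏ = 0.4359 on the right.
Matching ψ and ψ′ at x = 0 gives r = (k₁ − k₂)/(k₁ + k₂), so R = r² = 0.3944 and T = 1 − R = 0.6056.

R = 0.394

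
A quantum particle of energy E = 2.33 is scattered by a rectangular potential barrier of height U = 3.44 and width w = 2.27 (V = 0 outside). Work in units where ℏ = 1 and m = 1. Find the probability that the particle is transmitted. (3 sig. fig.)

T = 0.00403

Since E < U the interior solution is evanescent with decay constant κ = √(2m(U − E))/ℏ = 1.490.
κw = 3.382, sinh(κw) = 14.70.
Matching ψ, ψ′ at both faces gives T = [1 + U² sinh²(κw) / (4E(U − E))]⁻¹ = 1/248.2 = 0.00403.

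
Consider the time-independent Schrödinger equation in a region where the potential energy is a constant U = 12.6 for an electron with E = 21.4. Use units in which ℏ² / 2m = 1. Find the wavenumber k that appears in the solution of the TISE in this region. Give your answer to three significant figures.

k = 2.97

With E > U the solution is oscillatory, ψ ∝ e^{±ikx} with k = √(2m(E − U))/ℏ.
k = √(2 × 0.5 × 8.8) = 2.966.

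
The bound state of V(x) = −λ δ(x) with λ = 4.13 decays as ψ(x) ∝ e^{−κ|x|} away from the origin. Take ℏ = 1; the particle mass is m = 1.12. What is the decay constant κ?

Integrate −(ℏ²/2m)ψ'' − λδ(x)ψ = Eψ from −ε to +ε: the ψ'' term gives ψ'(0⁺) − ψ'(0⁻) and the δ term gives −(2mλ/ℏ²)ψ(0).
With ψ ∝ e^{−κ|x|} this yields −2κ = −2mλ/ℏ², so κ = mλ/ℏ² = 4.626.

κ = 4.63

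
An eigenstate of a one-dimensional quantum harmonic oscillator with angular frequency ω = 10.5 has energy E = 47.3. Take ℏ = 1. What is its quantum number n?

n = 4

E_n = ℏω(n + ½) ⇒ n = E/(ℏω) − ½ = 47.3/10.5 − 0.5 = 4.005 → n = 4.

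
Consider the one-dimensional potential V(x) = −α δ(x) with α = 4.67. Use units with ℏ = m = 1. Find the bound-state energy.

The bound state is ψ(x) = √κ e^{−κ|x|}. The derivative jump ψ'(0⁺) − ψ'(0⁻) = −(2mα/ℏ²)ψ(0) fixes κ = mα/ℏ² = 4.670.
Then E = −ℏ²κ²/(2m) = −mα²/(2ℏ²) = -10.90.

E = -10.9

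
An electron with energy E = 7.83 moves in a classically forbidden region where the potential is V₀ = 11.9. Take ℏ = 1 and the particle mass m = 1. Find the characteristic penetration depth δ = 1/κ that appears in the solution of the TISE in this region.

Since E < V₀ the TISE in this region is ψ'' = κ²ψ with κ = √(2m(V₀ − E))/ℏ.
κ = √(2 × 1 × 4.07) = 2.853. The penetration depth is δ = 1/κ = 0.350.

δ = 0.350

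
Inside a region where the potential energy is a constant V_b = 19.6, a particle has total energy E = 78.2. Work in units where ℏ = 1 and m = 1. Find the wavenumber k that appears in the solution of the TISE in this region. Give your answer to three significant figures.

With E > V_b the solution is oscillatory, ψ ∝ e^{±ikx} with k = √(2m(E − V_b))/ℏ.
k = √(2 × 1 × 58.6) = 10.83.

k = 10.8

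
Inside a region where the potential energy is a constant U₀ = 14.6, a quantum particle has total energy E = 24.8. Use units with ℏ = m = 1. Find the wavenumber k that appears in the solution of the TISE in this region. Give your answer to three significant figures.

With E > U₀ the solution is oscillatory, ψ ∝ e^{±ikx} with k = √(2m(E − U₀))/ℏ.
k = √(2 × 1 × 10.2) = 4.517.

k = 4.52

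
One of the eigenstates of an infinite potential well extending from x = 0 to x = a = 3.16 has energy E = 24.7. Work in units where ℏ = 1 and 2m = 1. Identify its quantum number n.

From E_n = n²π²ℏ²/(2ma²) invert to n = √(2ma²E)/(πℏ).
n = (3.16/π) × √(2 × 0.5 × 24.7) = 4.999 → n = 5.

n = 5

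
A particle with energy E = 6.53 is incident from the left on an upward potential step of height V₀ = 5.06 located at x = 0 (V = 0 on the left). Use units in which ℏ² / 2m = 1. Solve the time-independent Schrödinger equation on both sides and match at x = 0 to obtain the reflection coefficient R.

R = 0.127

The wavenumbers are k₁ = √(2mE)/ℏ = 2.555 on the left and k₂ = √(2m(E − V₀))/ℏ = 1.212 on the right.
Continuity of ψ and ψ′ at the step yields the reflection amplitude r = (k₁ − k₂)/(k₁ + k₂) = 0.3564; thus R = |r|² = 0.1270, T = 0.8730.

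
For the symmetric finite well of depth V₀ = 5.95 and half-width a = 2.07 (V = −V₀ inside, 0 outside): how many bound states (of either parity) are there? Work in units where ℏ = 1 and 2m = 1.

N = 4

Define the well-strength parameter z₀ = (a/ℏ)√(2mV₀) = 2.07 × √(2·0.5·5.95) = 5.049.
The even/odd transcendental equations gain one root per π/2 in z₀, giving N = 1 + ⌊2z₀/π⌋ = 1 + ⌊3.214⌋ = 4.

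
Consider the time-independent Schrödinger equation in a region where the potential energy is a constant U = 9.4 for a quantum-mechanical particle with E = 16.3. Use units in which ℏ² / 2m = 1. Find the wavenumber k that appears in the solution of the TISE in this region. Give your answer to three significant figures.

With E > U the solution is oscillatory, ψ ∝ e^{±ikx} with k = √(2m(E − U))/ℏ.
k = √(2 × 0.5 × 6.9) = 2.627.

k = 2.63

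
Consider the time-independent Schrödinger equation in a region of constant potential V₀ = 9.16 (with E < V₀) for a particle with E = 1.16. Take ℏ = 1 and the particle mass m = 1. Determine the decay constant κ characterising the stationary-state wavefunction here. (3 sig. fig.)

Since E < V₀ the TISE in this region is ψ'' = κ²ψ with κ = √(2m(V₀ − E))/ℏ.
κ = √(2 × 1 × 8) = 4.000.

κ = 4.00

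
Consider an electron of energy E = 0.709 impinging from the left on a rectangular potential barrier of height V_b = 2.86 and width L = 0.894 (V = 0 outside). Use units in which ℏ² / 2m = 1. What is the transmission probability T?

E < V_b: inside the barrier ψ ∝ e^{±κx} with κ = √(2m(V_b − E))/ℏ = 1.467.
κL = 1.311, sinh(κL) = 1.720.
The exact tunnelling result is T⁻¹ = 1 + V_b² sinh²(κL) / [4E(V_b − E)] = 4.969, so T = 0.201.

T = 0.201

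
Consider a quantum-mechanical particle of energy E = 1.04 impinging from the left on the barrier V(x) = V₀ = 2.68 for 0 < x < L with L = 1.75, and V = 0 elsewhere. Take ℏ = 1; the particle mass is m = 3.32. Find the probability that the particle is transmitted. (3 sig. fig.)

T = 0.0000366

Since E < V₀ the interior solution is evanescent with decay constant κ = √(2m(V₀ − E))/ℏ = 3.300.
κL = 5.775, sinh(κL) = 161.1.
Matching ψ, ψ′ at both faces gives T = [1 + V₀² sinh²(κL) / (4E(V₀ − E))]⁻¹ = 1/27310 = 0.0000366.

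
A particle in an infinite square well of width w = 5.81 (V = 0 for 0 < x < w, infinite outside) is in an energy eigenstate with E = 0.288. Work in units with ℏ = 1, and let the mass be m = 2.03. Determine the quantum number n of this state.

From E_n = n²π²ℏ²/(2mw²) invert to n = √(2mw²E)/(πℏ).
n = (5.81/π) × √(2 × 2.03 × 0.288) = 2.000 → n = 2.

n = 2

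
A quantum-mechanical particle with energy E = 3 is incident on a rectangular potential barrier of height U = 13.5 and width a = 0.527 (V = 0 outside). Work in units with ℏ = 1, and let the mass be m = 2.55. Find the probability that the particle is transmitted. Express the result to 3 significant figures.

T = 0.00124

Since E < U the interior solution is evanescent with decay constant κ = √(2m(U − E))/ℏ = 7.318.
κa = 3.856, sinh(κa) = 23.64.
Matching ψ, ψ′ at both faces gives T = [1 + U² sinh²(κa) / (4E(U − E))]⁻¹ = 1/809.2 = 0.00124.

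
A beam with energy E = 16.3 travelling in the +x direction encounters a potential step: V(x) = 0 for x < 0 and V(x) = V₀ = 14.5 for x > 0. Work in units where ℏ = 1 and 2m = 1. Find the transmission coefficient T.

T = 0.749

On each side the TISE gives plane waves with k = √(2m(E − V))/ℏ: k₁ = √(2·½·16.3) = 4.037, k₂ = √(2·½·1.8) = 1.342.
Continuity of ψ and ψ′ at the step yields the reflection amplitude r = (k₁ − k₂)/(k₁ + k₂) = 0.5012; thus R = |r|² = 0.2512, T = 0.7488.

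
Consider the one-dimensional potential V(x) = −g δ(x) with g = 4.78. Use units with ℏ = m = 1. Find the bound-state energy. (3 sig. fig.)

E = -11.4

The bound state is ψ(x) = √κ e^{−κ|x|}. The derivative jump ψ'(0⁺) − ψ'(0⁻) = −(2mg/ℏ²)ψ(0) fixes κ = mg/ℏ² = 4.780.
Then E = −ℏ²κ²/(2m) = −mg²/(2ℏ²) = -11.42.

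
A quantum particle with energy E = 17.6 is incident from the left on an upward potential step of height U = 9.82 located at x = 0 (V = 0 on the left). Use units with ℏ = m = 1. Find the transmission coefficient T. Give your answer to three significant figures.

T = 0.959

On each side the TISE gives plane waves with k = √(2m(E − V))/ℏ: k₁ = √(2·1·17.6) = 5.933, k₂ = √(2·1·7.78) = 3.945.
Matching ψ and ψ′ at x = 0 gives r = (k₁ − k₂)/(k₁ + k₂), so R = r² = 0.04052 and T = 1 − R = 0.9595.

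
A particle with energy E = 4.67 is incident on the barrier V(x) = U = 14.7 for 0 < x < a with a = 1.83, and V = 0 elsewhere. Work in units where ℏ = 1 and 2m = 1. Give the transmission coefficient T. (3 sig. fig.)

T = 0.0000321

E < U: inside the barrier ψ ∝ e^{±κx} with κ = √(2m(U − E))/ℏ = 3.167.
κa = 5.796, sinh(κa) = 164.4.
The exact tunnelling result is T⁻¹ = 1 + U² sinh²(κa) / [4E(U − E)] = 31180, so T = 0.0000321.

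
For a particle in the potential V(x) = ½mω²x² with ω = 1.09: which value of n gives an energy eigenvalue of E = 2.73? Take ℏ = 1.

E_n = ℏω(n + ½) ⇒ n = E/(ℏω) − ½ = 2.73/1.09 − 0.5 = 2.005 → n = 2.

n = 2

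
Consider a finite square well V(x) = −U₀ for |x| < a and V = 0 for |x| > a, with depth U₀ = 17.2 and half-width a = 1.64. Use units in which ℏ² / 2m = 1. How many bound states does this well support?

N = 5

Define the well-strength parameter z₀ = (a/ℏ)√(2mU₀) = 1.64 × √(2·0.5·17.2) = 6.802.
A new bound state (alternating even/odd) appears each time z₀ passes a multiple of π/2, so N = ⌊2z₀/π⌋ + 1 = ⌊4.330⌋ + 1 = 5.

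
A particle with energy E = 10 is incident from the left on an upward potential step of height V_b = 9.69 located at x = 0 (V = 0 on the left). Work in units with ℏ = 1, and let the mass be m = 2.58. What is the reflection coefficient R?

The wavenumbers are k₁ = √(2mE)/ℏ = 7.183 on the left and k₂ = √(2m(E − V_b))/ℏ = 1.265 on the right.
Matching ψ and ψ′ at x = 0 gives r = (k₁ − k₂)/(k₁ + k₂), so R = r² = 0.4908 and T = 1 − R = 0.5092.

R = 0.491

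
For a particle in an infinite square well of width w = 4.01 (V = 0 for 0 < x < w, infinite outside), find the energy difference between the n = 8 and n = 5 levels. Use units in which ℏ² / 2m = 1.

E_n = n²π²ℏ²/(2mw²), so ΔE = (8² − 5²) π²ℏ²/(2mw²).
ΔE = 39 × π² / (2 × 0.5 × 4.01²) = 23.94.

ΔE = 23.9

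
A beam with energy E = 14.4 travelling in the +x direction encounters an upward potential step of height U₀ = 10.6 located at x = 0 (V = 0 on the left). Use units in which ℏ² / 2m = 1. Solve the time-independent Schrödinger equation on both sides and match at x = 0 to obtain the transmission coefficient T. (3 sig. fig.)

T = 0.897

On each side the TISE gives plane waves with k = √(2m(E − V))/ℏ: k₁ = √(2·½·14.4) = 3.795, k₂ = √(2·½·3.8) = 1.949.
Matching ψ and ψ′ at x = 0 gives r = (k₁ − k₂)/(k₁ + k₂), so R = r² = 0.1032 and T = 1 − R = 0.8968.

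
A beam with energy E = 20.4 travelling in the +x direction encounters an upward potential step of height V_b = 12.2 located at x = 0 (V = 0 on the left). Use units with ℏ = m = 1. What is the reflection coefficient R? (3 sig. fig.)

R = 0.0502

On each side the TISE gives plane waves with k = √(2m(E − V))/ℏ: k₁ = √(2·1·20.4) = 6.387, k₂ = √(2·1·8.2) = 4.050.
Matching ψ and ψ′ at x = 0 gives r = (k₁ − k₂)/(k₁ + k₂), so R = r² = 0.05017 and T = 1 − R = 0.9498.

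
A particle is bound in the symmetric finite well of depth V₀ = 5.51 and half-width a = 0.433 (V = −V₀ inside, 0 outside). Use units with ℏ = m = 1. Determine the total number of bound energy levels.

Define the well-strength parameter z₀ = (a/ℏ)√(2mV₀) = 0.433 × √(2·1·5.51) = 1.437.
The even/odd transcendental equations gain one root per π/2 in z₀, giving N = 1 + ⌊2z₀/π⌋ = 1 + ⌊0.9151⌋ = 1.

N = 1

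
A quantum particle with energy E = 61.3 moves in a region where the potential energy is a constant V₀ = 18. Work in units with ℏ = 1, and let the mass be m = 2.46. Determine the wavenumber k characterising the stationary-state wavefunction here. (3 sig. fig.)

With E > V₀ the solution is oscillatory, ψ ∝ e^{±ikx} with k = √(2m(E − V₀))/ℏ.
k = √(2 × 2.46 × 43.3) = 14.60.

k = 14.6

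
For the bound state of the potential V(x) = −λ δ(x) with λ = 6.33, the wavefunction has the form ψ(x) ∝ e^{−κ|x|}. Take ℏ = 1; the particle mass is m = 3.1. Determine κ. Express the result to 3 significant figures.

Integrating the TISE across x = 0 gives the cusp condition ψ'(0⁺) − ψ'(0⁻) = −(2mλ/ℏ²)ψ(0).
With ψ ∝ e^{−κ|x|} this yields −2κ = −2mλ/ℏ², so κ = mλ/ℏ² = 19.62.

κ = 19.6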